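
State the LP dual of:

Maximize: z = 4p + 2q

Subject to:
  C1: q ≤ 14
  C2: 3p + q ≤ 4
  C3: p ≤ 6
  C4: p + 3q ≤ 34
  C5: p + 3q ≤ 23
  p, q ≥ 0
Minimize: z = 14y1 + 4y2 + 6y3 + 34y4 + 23y5

Subject to:
  C1: -3y2 - y3 - y4 - y5 ≤ -4
  C2: -y1 - y2 - 3y4 - 3y5 ≤ -2
  y1, y2, y3, y4, y5 ≥ 0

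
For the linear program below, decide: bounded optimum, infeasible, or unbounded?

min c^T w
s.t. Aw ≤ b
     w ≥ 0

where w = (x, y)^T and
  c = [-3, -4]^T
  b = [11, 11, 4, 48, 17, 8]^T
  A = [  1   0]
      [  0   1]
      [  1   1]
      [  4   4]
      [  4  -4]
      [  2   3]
The point (4, 0) satisfies every constraint, so the LP is feasible; the constraints give x ≤ 11 and y ≤ 11, which with x, y ≥ 0 keep the feasible region inside a bounded box. A feasible, bounded LP attains a finite optimum at a vertex.

Evaluating z = -3x - 4y at each vertex:
  (0, 0): z = 0
  (4, 0): z = -12
  (0, 2.667): z = -10.67

The LP has an optimal solution: (4, 0) with z = -12.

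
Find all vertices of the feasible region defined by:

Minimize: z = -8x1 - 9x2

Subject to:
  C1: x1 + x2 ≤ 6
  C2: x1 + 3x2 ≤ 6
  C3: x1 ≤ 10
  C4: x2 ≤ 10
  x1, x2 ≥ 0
Each vertex is the intersection of two constraint boundaries that also satisfies all remaining constraints:
  x1 = 0 and x2 = 0 → (0, 0)
  x1 + x2 = 6 and x1 + 3x2 = 6 → (6, 0)
  x1 + 3x2 = 6 and x1 = 0 → (0, 2)

Vertices: (0, 0), (6, 0), (0, 2)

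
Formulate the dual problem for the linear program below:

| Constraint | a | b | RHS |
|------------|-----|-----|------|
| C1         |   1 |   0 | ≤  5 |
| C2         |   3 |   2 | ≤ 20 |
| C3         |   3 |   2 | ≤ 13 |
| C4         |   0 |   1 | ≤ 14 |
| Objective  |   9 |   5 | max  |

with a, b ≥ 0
Minimize: z = 5y1 + 20y2 + 13y3 + 14y4

Subject to:
  C1: -y1 - 3y2 - 3y3 ≤ -9
  C2: -2y2 - 2y3 - y4 ≤ -5
  y1, y2, y3, y4 ≥ 0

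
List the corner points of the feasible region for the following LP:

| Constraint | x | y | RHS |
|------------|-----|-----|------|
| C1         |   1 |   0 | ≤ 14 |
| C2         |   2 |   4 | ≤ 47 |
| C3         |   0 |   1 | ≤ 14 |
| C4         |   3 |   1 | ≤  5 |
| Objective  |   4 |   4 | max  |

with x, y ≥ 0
Each vertex is the intersection of two constraint boundaries that also satisfies all remaining constraints:
  x = 0 and y = 0 → (0, 0)
  3x + y = 5 and y = 0 → (1.667, 0)
  3x + y = 5 and x = 0 → (0, 5)

Vertices: (0, 0), (1.667, 0), (0, 5)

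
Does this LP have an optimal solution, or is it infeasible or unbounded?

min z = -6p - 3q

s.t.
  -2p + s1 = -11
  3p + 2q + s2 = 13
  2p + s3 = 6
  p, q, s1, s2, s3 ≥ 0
The row 2p + s3 = 6 with s3 ≥ 0 requires 2p ≤ 6, while the row -2p + s1 = -11 with s1 ≥ 0 is equivalent to 2p ≥ 11. Together they would need 11 ≤ 2p ≤ 6, which is impossible since 11 > 6. No point satisfies all constraints.

Infeasible — the constraint set is empty.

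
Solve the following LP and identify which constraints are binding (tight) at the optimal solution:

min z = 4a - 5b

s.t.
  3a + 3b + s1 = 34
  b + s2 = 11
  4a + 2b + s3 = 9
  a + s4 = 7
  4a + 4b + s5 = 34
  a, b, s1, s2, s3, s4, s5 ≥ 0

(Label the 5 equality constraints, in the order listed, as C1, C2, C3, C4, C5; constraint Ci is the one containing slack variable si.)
Optimal: a = 0, b = 4.5
Binding: C3, a ≥ 0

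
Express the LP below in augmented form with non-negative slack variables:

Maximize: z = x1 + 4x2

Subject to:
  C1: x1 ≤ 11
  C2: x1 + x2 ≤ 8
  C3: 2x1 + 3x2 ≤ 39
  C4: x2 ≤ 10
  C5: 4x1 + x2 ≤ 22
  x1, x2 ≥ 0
max z = x1 + 4x2

s.t.
  x1 + s1 = 11
  x1 + x2 + s2 = 8
  2x1 + 3x2 + s3 = 39
  x2 + s4 = 10
  4x1 + x2 + s5 = 22
  x1, x2, s1, s2, s3, s4, s5 ≥ 0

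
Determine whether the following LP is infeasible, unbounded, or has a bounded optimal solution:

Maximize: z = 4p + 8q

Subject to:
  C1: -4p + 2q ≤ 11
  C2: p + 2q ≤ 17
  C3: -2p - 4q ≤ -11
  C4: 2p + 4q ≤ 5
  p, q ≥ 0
C4 requires 2p + 4q ≤ 5, while C3 (-2p - 4q ≤ -11) is equivalent to 2p + 4q ≥ 11. Together they would need 11 ≤ 2p + 4q ≤ 5, which is impossible since 11 > 5. No point satisfies all constraints.

Infeasible: no point satisfies all constraints simultaneously.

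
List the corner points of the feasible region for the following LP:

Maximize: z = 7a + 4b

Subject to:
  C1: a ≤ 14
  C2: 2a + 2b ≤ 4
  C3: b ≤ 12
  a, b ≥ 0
Each vertex is the intersection of two constraint boundaries that also satisfies all remaining constraints:
  a = 0 and b = 0 → (0, 0)
  2a + 2b = 4 and b = 0 → (2, 0)
  2a + 2b = 4 and a = 0 → (0, 2)

Vertices: (0, 0), (2, 0), (0, 2)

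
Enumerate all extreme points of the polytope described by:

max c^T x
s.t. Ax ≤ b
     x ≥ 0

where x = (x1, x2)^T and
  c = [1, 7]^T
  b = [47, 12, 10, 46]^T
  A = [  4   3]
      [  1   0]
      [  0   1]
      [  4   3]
Each vertex is the intersection of two constraint boundaries that also satisfies all remaining constraints:
  x1 = 0 and x2 = 0 → (0, 0)
  4x1 + 3x2 = 46 and x2 = 0 → (11.5, 0)
  x2 = 10 and 4x1 + 3x2 = 46 → (4, 10)
  x2 = 10 and x1 = 0 → (0, 10)

Vertices: (0, 0), (11.5, 0), (4, 10), (0, 10)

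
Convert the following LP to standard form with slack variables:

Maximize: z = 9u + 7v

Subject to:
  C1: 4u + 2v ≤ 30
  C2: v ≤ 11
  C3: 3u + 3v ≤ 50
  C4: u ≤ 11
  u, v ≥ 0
max z = 9u + 7v

s.t.
  4u + 2v + s1 = 30
  v + s2 = 11
  3u + 3v + s3 = 50
  u + s4 = 11
  u, v, s1, s2, s3, s4 ≥ 0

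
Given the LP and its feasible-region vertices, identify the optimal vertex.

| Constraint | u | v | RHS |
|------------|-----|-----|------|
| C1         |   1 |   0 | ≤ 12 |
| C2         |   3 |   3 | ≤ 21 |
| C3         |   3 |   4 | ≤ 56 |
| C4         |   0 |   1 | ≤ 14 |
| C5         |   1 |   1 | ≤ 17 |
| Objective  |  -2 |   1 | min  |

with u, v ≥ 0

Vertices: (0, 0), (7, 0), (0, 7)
(7, 0) with z = -14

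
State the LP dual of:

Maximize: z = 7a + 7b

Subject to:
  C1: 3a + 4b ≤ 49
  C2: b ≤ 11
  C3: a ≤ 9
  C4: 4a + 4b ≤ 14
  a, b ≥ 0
Minimize: z = 49y1 + 11y2 + 9y3 + 14y4

Subject to:
  C1: -3y1 - y3 - 4y4 ≤ -7
  C2: -4y1 - y2 - 4y4 ≤ -7
  y1, y2, y3, y4 ≥ 0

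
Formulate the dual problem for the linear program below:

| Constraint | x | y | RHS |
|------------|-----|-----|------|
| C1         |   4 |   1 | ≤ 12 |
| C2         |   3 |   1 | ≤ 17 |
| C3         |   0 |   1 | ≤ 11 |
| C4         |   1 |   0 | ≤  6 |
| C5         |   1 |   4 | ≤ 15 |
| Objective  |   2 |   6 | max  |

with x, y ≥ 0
Minimize: z = 12y1 + 17y2 + 11y3 + 6y4 + 15y5

Subject to:
  C1: -4y1 - 3y2 - y4 - y5 ≤ -2
  C2: -y1 - y2 - y3 - 4y5 ≤ -6
  y1, y2, y3, y4, y5 ≥ 0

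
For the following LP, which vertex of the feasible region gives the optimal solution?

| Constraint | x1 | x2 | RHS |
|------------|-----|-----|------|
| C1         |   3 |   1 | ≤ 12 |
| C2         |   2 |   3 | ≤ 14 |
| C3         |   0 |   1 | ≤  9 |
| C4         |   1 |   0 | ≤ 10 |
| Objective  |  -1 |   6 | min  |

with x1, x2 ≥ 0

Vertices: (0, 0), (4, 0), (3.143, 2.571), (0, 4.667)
Evaluating z = -x1 + 6x2 at each vertex:
  (0, 0): z = 0
  (4, 0): z = -4
  (3.143, 2.571): z = 12.29
  (0, 4.667): z = 28

The smallest value is z = -4, attained at (4, 0).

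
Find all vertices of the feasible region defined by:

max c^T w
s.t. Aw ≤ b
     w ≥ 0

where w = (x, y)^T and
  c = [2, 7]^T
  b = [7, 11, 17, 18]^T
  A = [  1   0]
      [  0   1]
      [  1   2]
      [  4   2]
Each vertex is the intersection of two constraint boundaries that also satisfies all remaining constraints:
  x = 0 and y = 0 → (0, 0)
  4x + 2y = 18 and y = 0 → (4.5, 0)
  x + 2y = 17 and 4x + 2y = 18 → (0.3333, 8.333)
  x + 2y = 17 and x = 0 → (0, 8.5)

Vertices: (0, 0), (4.5, 0), (0.3333, 8.333), (0, 8.5)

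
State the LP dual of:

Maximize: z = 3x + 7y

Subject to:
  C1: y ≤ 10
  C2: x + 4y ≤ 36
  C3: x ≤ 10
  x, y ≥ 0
Minimize: z = 10y1 + 36y2 + 10y3

Subject to:
  C1: -y2 - y3 ≤ -3
  C2: -y1 - 4y2 ≤ -7
  y1, y2, y3 ≥ 0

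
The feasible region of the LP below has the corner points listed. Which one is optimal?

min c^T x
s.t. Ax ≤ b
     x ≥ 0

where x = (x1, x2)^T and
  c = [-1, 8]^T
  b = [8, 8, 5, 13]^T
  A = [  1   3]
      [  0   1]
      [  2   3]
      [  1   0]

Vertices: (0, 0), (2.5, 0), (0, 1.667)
(2.5, 0) with z = -2.5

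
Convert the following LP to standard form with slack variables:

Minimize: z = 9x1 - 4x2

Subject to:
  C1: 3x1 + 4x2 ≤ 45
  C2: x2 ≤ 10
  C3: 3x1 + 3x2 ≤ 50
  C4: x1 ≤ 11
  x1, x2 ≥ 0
min z = 9x1 - 4x2

s.t.
  3x1 + 4x2 + s1 = 45
  x2 + s2 = 10
  3x1 + 3x2 + s3 = 50
  x1 + s4 = 11
  x1, x2, s1, s2, s3, s4 ≥ 0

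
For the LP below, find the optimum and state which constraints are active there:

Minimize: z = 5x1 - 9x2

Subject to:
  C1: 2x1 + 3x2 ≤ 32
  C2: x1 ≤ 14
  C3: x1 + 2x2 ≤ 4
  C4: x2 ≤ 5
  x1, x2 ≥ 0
Optimal: x1 = 0, x2 = 2
Binding: C3, x1 ≥ 0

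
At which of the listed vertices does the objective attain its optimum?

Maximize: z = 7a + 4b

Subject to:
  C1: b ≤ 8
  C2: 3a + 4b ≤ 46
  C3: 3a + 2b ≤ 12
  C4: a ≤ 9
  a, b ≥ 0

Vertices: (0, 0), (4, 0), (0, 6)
(4, 0) with z = 28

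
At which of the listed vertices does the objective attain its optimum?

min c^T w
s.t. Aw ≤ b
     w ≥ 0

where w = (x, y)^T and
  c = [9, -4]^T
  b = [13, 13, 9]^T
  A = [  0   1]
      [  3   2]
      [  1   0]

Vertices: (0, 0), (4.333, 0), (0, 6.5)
(0, 6.5) with z = -26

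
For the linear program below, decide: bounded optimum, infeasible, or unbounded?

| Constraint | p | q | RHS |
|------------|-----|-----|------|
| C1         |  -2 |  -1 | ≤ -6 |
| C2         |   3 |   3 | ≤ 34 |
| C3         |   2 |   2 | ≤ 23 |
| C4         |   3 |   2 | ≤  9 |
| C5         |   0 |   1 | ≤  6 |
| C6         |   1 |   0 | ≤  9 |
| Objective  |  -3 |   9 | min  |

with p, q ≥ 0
The point (3, 0) satisfies every constraint, so the LP is feasible; the constraints give p ≤ 9 and q ≤ 6, which with p, q ≥ 0 keep the feasible region inside a bounded box. A feasible, bounded LP attains a finite optimum at a vertex.

Evaluating z = -3p + 9q at each vertex:
  (3, 0): z = -9

Bounded optimum: z* = -9 at (3, 0).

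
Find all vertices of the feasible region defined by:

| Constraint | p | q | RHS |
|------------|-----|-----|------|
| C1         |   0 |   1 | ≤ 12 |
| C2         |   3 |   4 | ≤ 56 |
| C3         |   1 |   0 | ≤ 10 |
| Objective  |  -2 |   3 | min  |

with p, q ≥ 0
Each vertex is the intersection of two constraint boundaries that also satisfies all remaining constraints:
  p = 0 and q = 0 → (0, 0)
  p = 10 and q = 0 → (10, 0)
  3p + 4q = 56 and p = 10 → (10, 6.5)
  q = 12 and 3p + 4q = 56 → (2.667, 12)
  q = 12 and p = 0 → (0, 12)

Vertices: (0, 0), (10, 0), (10, 6.5), (2.667, 12), (0, 12)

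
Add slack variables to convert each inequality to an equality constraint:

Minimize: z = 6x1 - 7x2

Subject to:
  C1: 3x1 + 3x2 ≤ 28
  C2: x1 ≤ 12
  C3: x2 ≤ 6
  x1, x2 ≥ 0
min z = 6x1 - 7x2

s.t.
  3x1 + 3x2 + s1 = 28
  x1 + s2 = 12
  x2 + s3 = 6
  x1, x2, s1, s2, s3 ≥ 0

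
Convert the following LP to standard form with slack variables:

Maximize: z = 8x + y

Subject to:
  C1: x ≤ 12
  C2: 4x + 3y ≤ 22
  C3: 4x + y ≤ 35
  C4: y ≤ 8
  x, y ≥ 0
max z = 8x + y

s.t.
  x + s1 = 12
  4x + 3y + s2 = 22
  4x + y + s3 = 35
  y + s4 = 8
  x, y, s1, s2, s3, s4 ≥ 0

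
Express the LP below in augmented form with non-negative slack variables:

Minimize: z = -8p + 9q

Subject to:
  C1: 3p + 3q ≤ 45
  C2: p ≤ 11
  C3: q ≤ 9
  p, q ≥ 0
min z = -8p + 9q

s.t.
  3p + 3q + s1 = 45
  p + s2 = 11
  q + s3 = 9
  p, q, s1, s2, s3 ≥ 0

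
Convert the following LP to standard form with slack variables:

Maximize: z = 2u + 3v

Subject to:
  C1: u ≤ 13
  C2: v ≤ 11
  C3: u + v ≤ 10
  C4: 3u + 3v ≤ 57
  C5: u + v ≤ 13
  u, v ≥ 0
max z = 2u + 3v

s.t.
  u + s1 = 13
  v + s2 = 11
  u + v + s3 = 10
  3u + 3v + s4 = 57
  u + v + s5 = 13
  u, v, s1, s2, s3, s4, s5 ≥ 0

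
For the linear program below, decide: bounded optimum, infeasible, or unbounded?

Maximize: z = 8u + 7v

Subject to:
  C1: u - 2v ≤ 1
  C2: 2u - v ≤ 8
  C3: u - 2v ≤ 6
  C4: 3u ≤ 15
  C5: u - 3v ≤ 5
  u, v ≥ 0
Feasible point: (0, 0) satisfies every constraint, so the LP is feasible.
Direction d = (0, 1): for each constraint row a, a·d ≤ 0 —
  (1)(0) + (-2)(1) = -2 ≤ 0
  (2)(0) + (-1)(1) = -1 ≤ 0
  (1)(0) + (-2)(1) = -2 ≤ 0
  (3)(0) + (0)(1) = 0 ≤ 0
  (1)(0) + (-3)(1) = -3 ≤ 0
and d ≥ 0, so (0, 0) + t·d stays feasible for every t ≥ 0. Along this ray z = 8u + 7v changes by 7 per unit t, so z → +∞.

Unbounded: there is a feasible ray along which z → +∞.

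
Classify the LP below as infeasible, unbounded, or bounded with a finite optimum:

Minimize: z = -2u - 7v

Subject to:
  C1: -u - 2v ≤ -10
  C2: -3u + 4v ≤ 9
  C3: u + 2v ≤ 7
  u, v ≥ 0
C3 requires u + 2v ≤ 7, while C1 (-u - 2v ≤ -10) is equivalent to u + 2v ≥ 10. Together they would need 10 ≤ u + 2v ≤ 7, which is impossible since 10 > 7. No point satisfies all constraints.

The feasible region is empty; the LP is infeasible.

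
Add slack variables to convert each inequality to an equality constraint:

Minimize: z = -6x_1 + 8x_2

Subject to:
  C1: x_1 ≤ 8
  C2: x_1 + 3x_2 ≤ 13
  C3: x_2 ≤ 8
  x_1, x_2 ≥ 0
min z = -6x_1 + 8x_2

s.t.
  x_1 + s1 = 8
  x_1 + 3x_2 + s2 = 13
  x_2 + s3 = 8
  x_1, x_2, s1, s2, s3 ≥ 0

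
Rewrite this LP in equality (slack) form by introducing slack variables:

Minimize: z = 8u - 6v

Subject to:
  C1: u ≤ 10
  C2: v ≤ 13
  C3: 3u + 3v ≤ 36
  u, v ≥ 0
min z = 8u - 6v

s.t.
  u + s1 = 10
  v + s2 = 13
  3u + 3v + s3 = 36
  u, v, s1, s2, s3 ≥ 0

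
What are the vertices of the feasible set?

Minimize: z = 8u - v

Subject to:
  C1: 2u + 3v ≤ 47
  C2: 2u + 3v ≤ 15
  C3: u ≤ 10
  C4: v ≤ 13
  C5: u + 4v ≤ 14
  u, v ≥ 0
Each vertex is the intersection of two constraint boundaries that also satisfies all remaining constraints:
  u = 0 and v = 0 → (0, 0)
  2u + 3v = 15 and v = 0 → (7.5, 0)
  2u + 3v = 15 and u + 4v = 14 → (3.6, 2.6)
  u + 4v = 14 and u = 0 → (0, 3.5)

Vertices: (0, 0), (7.5, 0), (3.6, 2.6), (0, 3.5)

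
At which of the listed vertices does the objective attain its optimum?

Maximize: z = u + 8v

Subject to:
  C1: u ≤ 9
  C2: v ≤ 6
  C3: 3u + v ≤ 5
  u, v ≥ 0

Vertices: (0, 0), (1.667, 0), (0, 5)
(0, 5) with z = 40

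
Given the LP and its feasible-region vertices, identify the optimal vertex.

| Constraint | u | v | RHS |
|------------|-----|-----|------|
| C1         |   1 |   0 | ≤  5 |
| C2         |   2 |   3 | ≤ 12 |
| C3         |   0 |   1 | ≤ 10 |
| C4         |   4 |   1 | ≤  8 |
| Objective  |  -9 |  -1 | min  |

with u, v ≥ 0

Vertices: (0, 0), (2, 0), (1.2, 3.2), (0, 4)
Evaluating z = -9u - v at each vertex:
  (0, 0): z = 0
  (2, 0): z = -18
  (1.2, 3.2): z = -14
  (0, 4): z = -4

The smallest value is z = -18, attained at (2, 0).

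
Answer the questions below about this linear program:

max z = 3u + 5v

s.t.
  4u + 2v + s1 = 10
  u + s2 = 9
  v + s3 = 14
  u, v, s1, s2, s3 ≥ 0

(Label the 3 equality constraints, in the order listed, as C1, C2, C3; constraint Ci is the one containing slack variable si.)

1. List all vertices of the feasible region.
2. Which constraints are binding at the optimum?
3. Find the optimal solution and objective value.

1. (0, 0), (2.5, 0), (0, 5)
2. C1, u ≥ 0
3. u = 0, v = 5, z = 25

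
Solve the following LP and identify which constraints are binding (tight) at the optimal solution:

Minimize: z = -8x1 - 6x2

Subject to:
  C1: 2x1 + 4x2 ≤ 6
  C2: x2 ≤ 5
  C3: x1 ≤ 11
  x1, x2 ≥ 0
Optimal: x1 = 3, x2 = 0
Binding: C1, x2 ≥ 0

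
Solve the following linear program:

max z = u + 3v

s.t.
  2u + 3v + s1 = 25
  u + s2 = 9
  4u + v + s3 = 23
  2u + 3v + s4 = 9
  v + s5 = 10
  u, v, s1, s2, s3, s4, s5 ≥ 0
Each vertex is the intersection of two constraint boundaries that also satisfies all remaining constraints:
  u = 0 and v = 0 → (0, 0)
  2u + 3v = 9 and v = 0 → (4.5, 0)
  2u + 3v = 9 and u = 0 → (0, 3)

Evaluating z = u + 3v at each vertex:
  (0, 0): z = 0
  (4.5, 0): z = 4.5
  (0, 3): z = 9

The maximum is at (0, 3) with z = 9.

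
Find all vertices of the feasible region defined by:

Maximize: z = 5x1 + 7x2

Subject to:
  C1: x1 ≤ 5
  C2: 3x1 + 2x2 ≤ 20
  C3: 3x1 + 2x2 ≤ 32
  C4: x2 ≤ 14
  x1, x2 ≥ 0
Each vertex is the intersection of two constraint boundaries that also satisfies all remaining constraints:
  x1 = 0 and x2 = 0 → (0, 0)
  x1 = 5 and x2 = 0 → (5, 0)
  x1 = 5 and 3x1 + 2x2 = 20 → (5, 2.5)
  3x1 + 2x2 = 20 and x1 = 0 → (0, 10)

Vertices: (0, 0), (5, 0), (5, 2.5), (0, 10)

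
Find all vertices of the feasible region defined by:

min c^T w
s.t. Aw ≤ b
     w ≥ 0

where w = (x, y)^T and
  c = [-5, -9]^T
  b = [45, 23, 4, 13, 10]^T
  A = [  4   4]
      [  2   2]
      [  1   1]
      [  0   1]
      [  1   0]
Each vertex is the intersection of two constraint boundaries that also satisfies all remaining constraints:
  x = 0 and y = 0 → (0, 0)
  x + y = 4 and y = 0 → (4, 0)
  x + y = 4 and x = 0 → (0, 4)

Vertices: (0, 0), (4, 0), (0, 4)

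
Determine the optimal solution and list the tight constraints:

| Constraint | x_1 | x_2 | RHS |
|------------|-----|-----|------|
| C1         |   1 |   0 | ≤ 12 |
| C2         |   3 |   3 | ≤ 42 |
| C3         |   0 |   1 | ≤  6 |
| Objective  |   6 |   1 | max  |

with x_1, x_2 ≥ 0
Optimal: x_1 = 12, x_2 = 2
Slack at optimum:
  C1: slack = 0 (binding)
  C2: slack = 0 (binding)
  C3: slack = 4
  x_1 ≥ 0: x_1 = 12
  x_2 ≥ 0: x_2 = 2
Binding constraints: C1, C2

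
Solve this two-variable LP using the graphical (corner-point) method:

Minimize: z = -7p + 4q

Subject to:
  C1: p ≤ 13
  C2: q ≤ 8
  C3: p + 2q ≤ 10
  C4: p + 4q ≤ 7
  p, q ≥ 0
p = 7, q = 0, z = -49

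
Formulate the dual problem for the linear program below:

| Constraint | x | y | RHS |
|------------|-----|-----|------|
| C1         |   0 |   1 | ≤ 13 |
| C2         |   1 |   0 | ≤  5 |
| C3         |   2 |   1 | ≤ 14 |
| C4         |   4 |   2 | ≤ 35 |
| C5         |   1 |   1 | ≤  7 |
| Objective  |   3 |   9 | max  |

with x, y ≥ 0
Minimize: z = 13y1 + 5y2 + 14y3 + 35y4 + 7y5

Subject to:
  C1: -y2 - 2y3 - 4y4 - y5 ≤ -3
  C2: -y1 - y3 - 2y4 - y5 ≤ -9
  y1, y2, y3, y4, y5 ≥ 0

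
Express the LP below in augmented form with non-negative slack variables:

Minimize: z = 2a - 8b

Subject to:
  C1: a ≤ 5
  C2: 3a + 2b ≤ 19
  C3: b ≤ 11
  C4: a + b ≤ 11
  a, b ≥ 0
min z = 2a - 8b

s.t.
  a + s1 = 5
  3a + 2b + s2 = 19
  b + s3 = 11
  a + b + s4 = 11
  a, b, s1, s2, s3, s4 ≥ 0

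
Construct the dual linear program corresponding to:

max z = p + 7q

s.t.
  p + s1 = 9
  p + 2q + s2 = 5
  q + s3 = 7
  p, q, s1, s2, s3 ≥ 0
Minimize: z = 9y1 + 5y2 + 7y3

Subject to:
  C1: -y1 - y2 ≤ -1
  C2: -2y2 - y3 ≤ -7
  y1, y2, y3 ≥ 0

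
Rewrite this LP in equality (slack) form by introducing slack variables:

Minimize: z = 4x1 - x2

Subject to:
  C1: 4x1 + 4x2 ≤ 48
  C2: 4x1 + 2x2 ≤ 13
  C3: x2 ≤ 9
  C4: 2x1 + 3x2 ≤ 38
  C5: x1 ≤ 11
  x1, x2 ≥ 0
min z = 4x1 - x2

s.t.
  4x1 + 4x2 + s1 = 48
  4x1 + 2x2 + s2 = 13
  x2 + s3 = 9
  2x1 + 3x2 + s4 = 38
  x1 + s5 = 11
  x1, x2, s1, s2, s3, s4, s5 ≥ 0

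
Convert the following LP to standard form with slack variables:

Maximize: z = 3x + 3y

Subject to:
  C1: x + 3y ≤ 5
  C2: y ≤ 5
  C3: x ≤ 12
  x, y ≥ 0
max z = 3x + 3y

s.t.
  x + 3y + s1 = 5
  y + s2 = 5
  x + s3 = 12
  x, y, s1, s2, s3 ≥ 0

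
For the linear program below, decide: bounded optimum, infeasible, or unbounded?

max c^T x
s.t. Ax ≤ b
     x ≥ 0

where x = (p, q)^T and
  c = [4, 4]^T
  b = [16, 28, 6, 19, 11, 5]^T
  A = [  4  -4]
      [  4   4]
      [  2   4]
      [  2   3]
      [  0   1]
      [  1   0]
The point (3, 0) satisfies every constraint, so the LP is feasible; the constraints give p ≤ 5 and q ≤ 11, which with p, q ≥ 0 keep the feasible region inside a bounded box. A feasible, bounded LP attains a finite optimum at a vertex.

Bounded optimum: z* = 12 at (3, 0).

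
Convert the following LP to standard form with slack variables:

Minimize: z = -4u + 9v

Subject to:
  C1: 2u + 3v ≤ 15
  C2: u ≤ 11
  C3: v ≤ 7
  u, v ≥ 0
min z = -4u + 9v

s.t.
  2u + 3v + s1 = 15
  u + s2 = 11
  v + s3 = 7
  u, v, s1, s2, s3 ≥ 0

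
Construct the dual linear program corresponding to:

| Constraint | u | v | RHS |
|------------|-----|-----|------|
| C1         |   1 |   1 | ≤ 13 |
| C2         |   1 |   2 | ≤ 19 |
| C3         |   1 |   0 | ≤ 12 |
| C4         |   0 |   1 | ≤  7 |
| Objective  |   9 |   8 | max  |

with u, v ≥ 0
Minimize: z = 13y1 + 19y2 + 12y3 + 7y4

Subject to:
  C1: -y1 - y2 - y3 ≤ -9
  C2: -y1 - 2y2 - y4 ≤ -8
  y1, y2, y3, y4 ≥ 0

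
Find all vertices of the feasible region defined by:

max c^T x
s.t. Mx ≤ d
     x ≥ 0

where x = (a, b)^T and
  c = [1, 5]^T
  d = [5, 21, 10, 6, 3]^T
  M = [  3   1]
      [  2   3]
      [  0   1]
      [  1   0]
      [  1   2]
Each vertex is the intersection of two constraint boundaries that also satisfies all remaining constraints:
  a = 0 and b = 0 → (0, 0)
  3a + b = 5 and b = 0 → (1.667, 0)
  3a + b = 5 and a + 2b = 3 → (1.4, 0.8)
  a + 2b = 3 and a = 0 → (0, 1.5)

Vertices: (0, 0), (1.667, 0), (1.4, 0.8), (0, 1.5)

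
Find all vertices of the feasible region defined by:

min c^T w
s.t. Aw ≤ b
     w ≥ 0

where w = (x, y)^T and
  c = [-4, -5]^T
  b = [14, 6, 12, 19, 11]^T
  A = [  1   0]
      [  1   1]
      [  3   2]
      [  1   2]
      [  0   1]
Each vertex is the intersection of two constraint boundaries that also satisfies all remaining constraints:
  x = 0 and y = 0 → (0, 0)
  3x + 2y = 12 and y = 0 → (4, 0)
  x + y = 6 and 3x + 2y = 12 → (0, 6)

Vertices: (0, 0), (4, 0), (0, 6)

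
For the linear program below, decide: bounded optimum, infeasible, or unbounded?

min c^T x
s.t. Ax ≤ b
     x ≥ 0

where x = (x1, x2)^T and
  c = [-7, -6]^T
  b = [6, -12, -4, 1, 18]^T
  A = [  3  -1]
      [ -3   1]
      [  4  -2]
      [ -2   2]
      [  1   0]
One constraint requires 3x1 - x2 ≤ 6, while the constraint -3x1 + x2 ≤ -12 is equivalent to 3x1 - x2 ≥ 12. Together they would need 12 ≤ 3x1 - x2 ≤ 6, which is impossible since 12 > 6. No point satisfies all constraints.

Infeasible: no point satisfies all constraints simultaneously.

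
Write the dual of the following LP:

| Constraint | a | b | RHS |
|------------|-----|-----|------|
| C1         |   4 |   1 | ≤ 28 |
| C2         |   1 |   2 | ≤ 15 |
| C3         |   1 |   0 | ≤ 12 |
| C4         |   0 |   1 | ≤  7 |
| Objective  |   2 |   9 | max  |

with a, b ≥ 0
Minimize: z = 28y1 + 15y2 + 12y3 + 7y4

Subject to:
  C1: -4y1 - y2 - y3 ≤ -2
  C2: -y1 - 2y2 - y4 ≤ -9
  y1, y2, y3, y4 ≥ 0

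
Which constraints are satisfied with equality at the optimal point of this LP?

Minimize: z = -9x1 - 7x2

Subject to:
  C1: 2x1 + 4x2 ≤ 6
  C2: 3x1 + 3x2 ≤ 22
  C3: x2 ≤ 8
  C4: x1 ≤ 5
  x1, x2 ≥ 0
Optimal: x1 = 3, x2 = 0
Slack at optimum:
  C1: slack = 0 (binding)
  C2: slack = 13
  C3: slack = 8
  C4: slack = 2
  x1 ≥ 0: x1 = 3
  x2 ≥ 0: x2 = 0 (binding)
Binding constraints: C1, x2 ≥ 0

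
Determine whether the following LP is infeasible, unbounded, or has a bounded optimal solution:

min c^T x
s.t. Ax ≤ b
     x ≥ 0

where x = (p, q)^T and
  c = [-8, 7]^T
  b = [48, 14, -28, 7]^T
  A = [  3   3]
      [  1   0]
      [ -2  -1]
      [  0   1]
The point (14, 0) satisfies every constraint, so the LP is feasible; the constraints give p ≤ 14 and q ≤ 7, which with p, q ≥ 0 keep the feasible region inside a bounded box. A feasible, bounded LP attains a finite optimum at a vertex.

Feasible with finite optimum z* = -112 at (14, 0).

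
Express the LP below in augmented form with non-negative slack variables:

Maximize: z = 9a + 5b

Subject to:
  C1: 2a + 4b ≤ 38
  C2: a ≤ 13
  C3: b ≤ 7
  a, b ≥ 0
max z = 9a + 5b

s.t.
  2a + 4b + s1 = 38
  a + s2 = 13
  b + s3 = 7
  a, b, s1, s2, s3 ≥ 0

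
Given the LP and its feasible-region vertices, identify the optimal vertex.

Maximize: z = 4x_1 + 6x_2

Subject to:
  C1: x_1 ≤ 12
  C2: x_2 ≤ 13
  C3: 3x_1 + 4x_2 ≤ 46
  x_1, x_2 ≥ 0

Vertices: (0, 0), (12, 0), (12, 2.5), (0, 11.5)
Evaluating z = 4x_1 + 6x_2 at each vertex:
  (0, 0): z = 0
  (12, 0): z = 48
  (12, 2.5): z = 63
  (0, 11.5): z = 69

The largest value is z = 69, attained at (0, 11.5).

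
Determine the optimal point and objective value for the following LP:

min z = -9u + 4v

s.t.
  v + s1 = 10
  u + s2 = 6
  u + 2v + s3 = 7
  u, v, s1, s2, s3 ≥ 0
u = 6, v = 0, z = -54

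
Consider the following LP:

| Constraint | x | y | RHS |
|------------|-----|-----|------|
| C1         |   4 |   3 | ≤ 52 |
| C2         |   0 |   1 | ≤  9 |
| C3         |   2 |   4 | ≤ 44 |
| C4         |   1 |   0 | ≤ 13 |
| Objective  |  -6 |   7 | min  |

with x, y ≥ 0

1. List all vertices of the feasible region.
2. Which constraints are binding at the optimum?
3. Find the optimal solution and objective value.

1. (0, 0), (13, 0), (7.6, 7.2), (4, 9), (0, 9)
2. C1, C4, y ≥ 0
3. x = 13, y = 0, z = -78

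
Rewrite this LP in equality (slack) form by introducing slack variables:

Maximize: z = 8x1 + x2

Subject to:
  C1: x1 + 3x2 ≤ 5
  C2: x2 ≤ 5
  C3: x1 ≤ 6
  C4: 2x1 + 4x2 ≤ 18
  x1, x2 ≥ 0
max z = 8x1 + x2

s.t.
  x1 + 3x2 + s1 = 5
  x2 + s2 = 5
  x1 + s3 = 6
  2x1 + 4x2 + s4 = 18
  x1, x2, s1, s2, s3, s4 ≥ 0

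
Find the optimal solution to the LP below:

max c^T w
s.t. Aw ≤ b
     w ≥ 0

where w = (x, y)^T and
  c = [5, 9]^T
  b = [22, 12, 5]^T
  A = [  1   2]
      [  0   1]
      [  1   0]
Each vertex is the intersection of two constraint boundaries that also satisfies all remaining constraints:
  x = 0 and y = 0 → (0, 0)
  x = 5 and y = 0 → (5, 0)
  x + 2y = 22 and x = 5 → (5, 8.5)
  x + 2y = 22 and x = 0 → (0, 11)

Evaluating z = 5x + 9y at each vertex:
  (0, 0): z = 0
  (5, 0): z = 25
  (5, 8.5): z = 101.5
  (0, 11): z = 99

The maximum is at (5, 8.5) with z = 101.5.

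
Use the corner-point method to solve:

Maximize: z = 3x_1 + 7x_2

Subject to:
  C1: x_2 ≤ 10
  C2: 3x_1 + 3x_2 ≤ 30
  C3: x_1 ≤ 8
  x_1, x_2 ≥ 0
x_1 = 0, x_2 = 10, z = 70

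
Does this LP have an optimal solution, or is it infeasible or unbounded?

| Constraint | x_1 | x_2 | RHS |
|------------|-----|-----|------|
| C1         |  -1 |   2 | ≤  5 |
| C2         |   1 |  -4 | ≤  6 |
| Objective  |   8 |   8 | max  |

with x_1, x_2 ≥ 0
Feasible point: (0, 0) satisfies every constraint, so the LP is feasible.
Direction d = (2, 1): for each constraint row a, a·d ≤ 0 —
  (-1)(2) + (2)(1) = 0 ≤ 0
  (1)(2) + (-4)(1) = -2 ≤ 0
and d ≥ 0, so (0, 0) + t·d stays feasible for every t ≥ 0. Along this ray z = 8x_1 + 8x_2 changes by 24 per unit t, so z → +∞.

Unbounded: there is a feasible ray along which z → +∞.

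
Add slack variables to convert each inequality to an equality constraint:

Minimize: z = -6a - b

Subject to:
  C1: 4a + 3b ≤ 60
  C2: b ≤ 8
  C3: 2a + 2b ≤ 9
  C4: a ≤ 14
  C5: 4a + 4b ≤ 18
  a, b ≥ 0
min z = -6a - b

s.t.
  4a + 3b + s1 = 60
  b + s2 = 8
  2a + 2b + s3 = 9
  a + s4 = 14
  4a + 4b + s5 = 18
  a, b, s1, s2, s3, s4, s5 ≥ 0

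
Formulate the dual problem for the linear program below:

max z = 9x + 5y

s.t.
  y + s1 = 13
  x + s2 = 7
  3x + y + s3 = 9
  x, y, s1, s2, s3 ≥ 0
Minimize: z = 13y1 + 7y2 + 9y3

Subject to:
  C1: -y2 - 3y3 ≤ -9
  C2: -y1 - y3 ≤ -5
  y1, y2, y3 ≥ 0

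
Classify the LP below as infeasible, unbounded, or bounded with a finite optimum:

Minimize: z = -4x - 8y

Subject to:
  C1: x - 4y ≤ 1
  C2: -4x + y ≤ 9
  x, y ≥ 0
Feasible point: (0, 0) satisfies every constraint, so the LP is feasible.
Direction d = (1, 1): for each constraint row a, a·d ≤ 0 —
  (1)(1) + (-4)(1) = -3 ≤ 0
  (-4)(1) + (1)(1) = -3 ≤ 0
and d ≥ 0, so (0, 0) + t·d stays feasible for every t ≥ 0. Along this ray z = -4x - 8y changes by -12 per unit t, so z → −∞.

Unbounded — the objective can decrease without bound over the feasible region.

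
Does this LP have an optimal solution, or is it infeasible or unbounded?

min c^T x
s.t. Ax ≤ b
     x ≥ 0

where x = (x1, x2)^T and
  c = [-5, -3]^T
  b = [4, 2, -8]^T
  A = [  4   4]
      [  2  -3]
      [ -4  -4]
One constraint requires 4x1 + 4x2 ≤ 4, while the constraint -4x1 - 4x2 ≤ -8 is equivalent to 4x1 + 4x2 ≥ 8. Together they would need 8 ≤ 4x1 + 4x2 ≤ 4, which is impossible since 8 > 4. No point satisfies all constraints.

The feasible region is empty; the LP is infeasible.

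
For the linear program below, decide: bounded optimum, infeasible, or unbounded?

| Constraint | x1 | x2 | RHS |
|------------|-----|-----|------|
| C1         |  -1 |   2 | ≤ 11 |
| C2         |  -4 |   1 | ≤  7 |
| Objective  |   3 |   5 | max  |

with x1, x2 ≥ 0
Feasible point: (0, 0) satisfies every constraint, so the LP is feasible.
Direction d = (1, 0): for each constraint row a, a·d ≤ 0 —
  (-1)(1) + (2)(0) = -1 ≤ 0
  (-4)(1) + (1)(0) = -4 ≤ 0
and d ≥ 0, so (0, 0) + t·d stays feasible for every t ≥ 0. Along this ray z = 3x1 + 5x2 changes by 3 per unit t, so z → +∞.

Unbounded — the objective can increase without bound over the feasible region.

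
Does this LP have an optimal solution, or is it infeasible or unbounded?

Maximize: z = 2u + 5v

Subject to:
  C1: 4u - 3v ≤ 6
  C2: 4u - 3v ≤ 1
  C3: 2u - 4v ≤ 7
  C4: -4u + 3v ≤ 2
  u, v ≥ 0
Feasible point: (0, 0) satisfies every constraint, so the LP is feasible.
Direction d = (3, 4): for each constraint row a, a·d ≤ 0 —
  (4)(3) + (-3)(4) = 0 ≤ 0
  (4)(3) + (-3)(4) = 0 ≤ 0
  (2)(3) + (-4)(4) = -10 ≤ 0
  (-4)(3) + (3)(4) = 0 ≤ 0
and d ≥ 0, so (0, 0) + t·d stays feasible for every t ≥ 0. Along this ray z = 2u + 5v changes by 26 per unit t, so z → +∞.

Unbounded: there is a feasible ray along which z → +∞.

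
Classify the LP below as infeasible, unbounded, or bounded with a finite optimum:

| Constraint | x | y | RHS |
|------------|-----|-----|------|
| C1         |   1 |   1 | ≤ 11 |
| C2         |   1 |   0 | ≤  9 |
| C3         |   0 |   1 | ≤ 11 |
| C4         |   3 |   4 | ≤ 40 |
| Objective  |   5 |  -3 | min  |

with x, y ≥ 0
The point (0, 10) satisfies every constraint, so the LP is feasible; the constraints give x ≤ 9 and y ≤ 11, which with x, y ≥ 0 keep the feasible region inside a bounded box. A feasible, bounded LP attains a finite optimum at a vertex.

Evaluating z = 5x - 3y at each vertex:
  (0, 0): z = 0
  (9, 0): z = 45
  (9, 2): z = 39
  (4, 7): z = -1
  (0, 10): z = -30

The LP has an optimal solution: (0, 10) with z = -30.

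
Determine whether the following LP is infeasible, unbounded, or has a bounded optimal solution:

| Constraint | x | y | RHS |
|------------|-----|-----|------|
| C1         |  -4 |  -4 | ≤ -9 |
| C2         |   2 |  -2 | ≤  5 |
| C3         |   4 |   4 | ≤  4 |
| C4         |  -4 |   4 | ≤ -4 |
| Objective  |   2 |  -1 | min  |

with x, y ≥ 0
C3 requires 4x + 4y ≤ 4, while C1 (-4x - 4y ≤ -9) is equivalent to 4x + 4y ≥ 9. Together they would need 9 ≤ 4x + 4y ≤ 4, which is impossible since 9 > 4. No point satisfies all constraints.

Infeasible: no point satisfies all constraints simultaneously.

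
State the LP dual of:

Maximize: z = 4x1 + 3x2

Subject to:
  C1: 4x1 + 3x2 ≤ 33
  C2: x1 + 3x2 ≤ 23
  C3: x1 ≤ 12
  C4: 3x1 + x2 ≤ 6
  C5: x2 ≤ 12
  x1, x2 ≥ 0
Minimize: z = 33y1 + 23y2 + 12y3 + 6y4 + 12y5

Subject to:
  C1: -4y1 - y2 - y3 - 3y4 ≤ -4
  C2: -3y1 - 3y2 - y4 - y5 ≤ -3
  y1, y2, y3, y4, y5 ≥ 0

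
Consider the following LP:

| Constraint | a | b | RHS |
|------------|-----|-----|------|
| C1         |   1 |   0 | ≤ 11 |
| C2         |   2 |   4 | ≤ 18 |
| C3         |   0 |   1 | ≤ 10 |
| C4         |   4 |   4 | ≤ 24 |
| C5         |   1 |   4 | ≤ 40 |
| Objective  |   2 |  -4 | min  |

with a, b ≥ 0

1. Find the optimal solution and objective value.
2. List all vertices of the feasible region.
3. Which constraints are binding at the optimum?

1. a = 0, b = 4.5, z = -18
2. (0, 0), (6, 0), (3, 3), (0, 4.5)
3. C2, a ≥ 0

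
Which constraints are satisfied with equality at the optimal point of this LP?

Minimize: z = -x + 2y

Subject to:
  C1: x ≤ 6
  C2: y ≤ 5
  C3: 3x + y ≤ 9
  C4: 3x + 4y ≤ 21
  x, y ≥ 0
Optimal: x = 3, y = 0
Binding: C3, y ≥ 0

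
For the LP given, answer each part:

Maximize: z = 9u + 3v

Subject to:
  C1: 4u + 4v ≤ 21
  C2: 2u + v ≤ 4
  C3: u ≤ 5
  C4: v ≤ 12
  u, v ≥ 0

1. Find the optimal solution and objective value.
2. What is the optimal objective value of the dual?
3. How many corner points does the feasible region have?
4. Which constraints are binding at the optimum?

1. u = 2, v = 0, z = 18
2. 18 (by strong duality, equal to the primal optimum)
3. 3
4. C2, v ≥ 0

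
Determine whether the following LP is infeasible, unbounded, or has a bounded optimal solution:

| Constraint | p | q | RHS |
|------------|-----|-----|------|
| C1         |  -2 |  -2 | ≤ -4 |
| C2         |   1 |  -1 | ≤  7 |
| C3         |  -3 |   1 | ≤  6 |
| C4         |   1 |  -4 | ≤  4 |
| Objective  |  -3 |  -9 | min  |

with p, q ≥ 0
Feasible point: (0, 2) satisfies every constraint, so the LP is feasible.
Direction d = (1, 1): for each constraint row a, a·d ≤ 0 —
  (-2)(1) + (-2)(1) = -4 ≤ 0
  (1)(1) + (-1)(1) = 0 ≤ 0
  (-3)(1) + (1)(1) = -2 ≤ 0
  (1)(1) + (-4)(1) = -3 ≤ 0
and d ≥ 0, so (0, 2) + t·d stays feasible for every t ≥ 0. Along this ray z = -3p - 9q changes by -12 per unit t, so z → −∞.

The LP is unbounded; z can be made arbitrarily small.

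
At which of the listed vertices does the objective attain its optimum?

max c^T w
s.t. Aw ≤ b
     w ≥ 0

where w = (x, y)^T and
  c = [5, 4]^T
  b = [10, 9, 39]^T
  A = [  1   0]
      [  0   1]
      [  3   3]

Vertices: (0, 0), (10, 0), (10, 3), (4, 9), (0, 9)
(10, 3) with z = 62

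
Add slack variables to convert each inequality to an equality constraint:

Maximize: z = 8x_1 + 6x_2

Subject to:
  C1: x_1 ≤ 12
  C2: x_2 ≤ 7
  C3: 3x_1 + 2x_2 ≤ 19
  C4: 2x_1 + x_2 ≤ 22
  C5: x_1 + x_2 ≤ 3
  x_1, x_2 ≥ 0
max z = 8x_1 + 6x_2

s.t.
  x_1 + s1 = 12
  x_2 + s2 = 7
  3x_1 + 2x_2 + s3 = 19
  2x_1 + x_2 + s4 = 22
  x_1 + x_2 + s5 = 3
  x_1, x_2, s1, s2, s3, s4, s5 ≥ 0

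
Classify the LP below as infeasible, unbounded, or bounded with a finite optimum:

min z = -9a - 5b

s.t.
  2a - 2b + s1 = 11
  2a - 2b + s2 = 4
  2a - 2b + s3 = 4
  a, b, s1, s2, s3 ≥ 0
Feasible point: (0, 0) satisfies every constraint, so the LP is feasible.
Direction d = (0, 1): for each constraint row a, a·d ≤ 0 —
  (2)(0) + (-2)(1) = -2 ≤ 0
  (2)(0) + (-2)(1) = -2 ≤ 0
  (2)(0) + (-2)(1) = -2 ≤ 0
and d ≥ 0, so (0, 0) + t·d stays feasible for every t ≥ 0. Along this ray z = -9a - 5b changes by -5 per unit t, so z → −∞.

The LP is unbounded; z can be made arbitrarily small.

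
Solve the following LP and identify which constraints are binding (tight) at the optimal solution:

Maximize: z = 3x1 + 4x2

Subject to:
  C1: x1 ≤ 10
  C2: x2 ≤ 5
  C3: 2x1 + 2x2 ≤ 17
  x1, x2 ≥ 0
Optimal: x1 = 3.5, x2 = 5
Slack at optimum:
  C1: slack = 6.5
  C2: slack = 0 (binding)
  C3: slack = 0 (binding)
  x1 ≥ 0: x1 = 3.5
  x2 ≥ 0: x2 = 5
Binding constraints: C2, C3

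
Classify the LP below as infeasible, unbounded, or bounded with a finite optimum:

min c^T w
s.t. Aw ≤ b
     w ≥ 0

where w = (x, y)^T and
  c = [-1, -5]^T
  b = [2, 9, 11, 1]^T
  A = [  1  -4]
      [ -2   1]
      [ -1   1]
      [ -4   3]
Feasible point: (0, 0) satisfies every constraint, so the LP is feasible.
Direction d = (1, 1): for each constraint row a, a·d ≤ 0 —
  (1)(1) + (-4)(1) = -3 ≤ 0
  (-2)(1) + (1)(1) = -1 ≤ 0
  (-1)(1) + (1)(1) = 0 ≤ 0
  (-4)(1) + (3)(1) = -1 ≤ 0
and d ≥ 0, so (0, 0) + t·d stays feasible for every t ≥ 0. Along this ray z = -x - 5y changes by -6 per unit t, so z → −∞.

Unbounded: there is a feasible ray along which z → −∞.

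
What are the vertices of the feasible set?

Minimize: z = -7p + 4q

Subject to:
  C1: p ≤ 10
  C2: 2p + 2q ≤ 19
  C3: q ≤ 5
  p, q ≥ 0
Each vertex is the intersection of two constraint boundaries that also satisfies all remaining constraints:
  p = 0 and q = 0 → (0, 0)
  2p + 2q = 19 and q = 0 → (9.5, 0)
  2p + 2q = 19 and q = 5 → (4.5, 5)
  q = 5 and p = 0 → (0, 5)

Vertices: (0, 0), (9.5, 0), (4.5, 5), (0, 5)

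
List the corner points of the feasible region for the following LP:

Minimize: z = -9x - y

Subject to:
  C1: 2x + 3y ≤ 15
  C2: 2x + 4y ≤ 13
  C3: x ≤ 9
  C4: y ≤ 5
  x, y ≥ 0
Each vertex is the intersection of two constraint boundaries that also satisfies all remaining constraints:
  x = 0 and y = 0 → (0, 0)
  2x + 4y = 13 and y = 0 → (6.5, 0)
  2x + 4y = 13 and x = 0 → (0, 3.25)

Vertices: (0, 0), (6.5, 0), (0, 3.25)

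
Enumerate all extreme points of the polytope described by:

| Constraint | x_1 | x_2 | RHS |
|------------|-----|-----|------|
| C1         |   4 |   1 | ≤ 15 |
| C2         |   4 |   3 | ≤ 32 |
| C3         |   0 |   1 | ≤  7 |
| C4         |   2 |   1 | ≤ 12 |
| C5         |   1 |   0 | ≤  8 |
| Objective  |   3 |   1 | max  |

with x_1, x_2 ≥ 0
Each vertex is the intersection of two constraint boundaries that also satisfies all remaining constraints:
  x_1 = 0 and x_2 = 0 → (0, 0)
  4x_1 + x_2 = 15 and x_2 = 0 → (3.75, 0)
  4x_1 + x_2 = 15 and x_2 = 7 → (2, 7)
  x_2 = 7 and x_1 = 0 → (0, 7)

Vertices: (0, 0), (3.75, 0), (2, 7), (0, 7)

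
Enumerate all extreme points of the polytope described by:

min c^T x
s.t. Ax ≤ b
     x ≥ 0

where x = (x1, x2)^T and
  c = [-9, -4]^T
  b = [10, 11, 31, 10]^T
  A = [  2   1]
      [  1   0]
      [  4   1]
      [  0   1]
Each vertex is the intersection of two constraint boundaries that also satisfies all remaining constraints:
  x1 = 0 and x2 = 0 → (0, 0)
  2x1 + x2 = 10 and x2 = 0 → (5, 0)
  2x1 + x2 = 10 and x2 = 10 → (0, 10)

Vertices: (0, 0), (5, 0), (0, 10)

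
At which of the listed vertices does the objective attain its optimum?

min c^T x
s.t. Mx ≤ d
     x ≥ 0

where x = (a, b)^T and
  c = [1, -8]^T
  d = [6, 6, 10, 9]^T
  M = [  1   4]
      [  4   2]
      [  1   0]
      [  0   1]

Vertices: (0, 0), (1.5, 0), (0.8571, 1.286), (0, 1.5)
Evaluating z = a - 8b at each vertex:
  (0, 0): z = 0
  (1.5, 0): z = 1.5
  (0.8571, 1.286): z = -9.429
  (0, 1.5): z = -12

The smallest value is z = -12, attained at (0, 1.5).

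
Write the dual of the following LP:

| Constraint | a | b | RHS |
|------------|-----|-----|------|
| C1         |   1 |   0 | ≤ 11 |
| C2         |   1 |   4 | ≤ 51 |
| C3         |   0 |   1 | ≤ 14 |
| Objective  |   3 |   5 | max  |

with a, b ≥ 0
Minimize: z = 11y1 + 51y2 + 14y3

Subject to:
  C1: -y1 - y2 ≤ -3
  C2: -4y2 - y3 ≤ -5
  y1, y2, y3 ≥ 0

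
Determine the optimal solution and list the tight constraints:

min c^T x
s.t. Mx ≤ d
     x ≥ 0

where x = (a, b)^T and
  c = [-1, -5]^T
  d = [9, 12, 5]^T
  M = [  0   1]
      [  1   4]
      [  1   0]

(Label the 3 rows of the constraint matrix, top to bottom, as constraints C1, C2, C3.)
Optimal: a = 0, b = 3
Binding: C2, a ≥ 0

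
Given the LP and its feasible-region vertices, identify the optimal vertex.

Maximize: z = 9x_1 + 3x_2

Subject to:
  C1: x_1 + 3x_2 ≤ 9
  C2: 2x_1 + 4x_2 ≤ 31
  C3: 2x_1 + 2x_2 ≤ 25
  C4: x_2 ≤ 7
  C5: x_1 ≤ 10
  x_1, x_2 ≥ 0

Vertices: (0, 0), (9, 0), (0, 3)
Evaluating z = 9x_1 + 3x_2 at each vertex:
  (0, 0): z = 0
  (9, 0): z = 81
  (0, 3): z = 9

The largest value is z = 81, attained at (9, 0).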